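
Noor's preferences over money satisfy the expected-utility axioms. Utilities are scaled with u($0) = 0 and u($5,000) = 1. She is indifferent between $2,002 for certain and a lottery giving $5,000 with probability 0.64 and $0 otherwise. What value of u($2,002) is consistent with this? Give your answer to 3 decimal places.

u($2,002) equals the lottery's expected utility: 0.64·1 + 0.36·0 = 0.64.

0.640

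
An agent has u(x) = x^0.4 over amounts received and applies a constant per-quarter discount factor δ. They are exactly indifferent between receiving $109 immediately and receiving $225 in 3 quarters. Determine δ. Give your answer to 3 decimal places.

Indifference means u(109) = δ^3 · u(225), so δ^3 = u(109)/u(225).
With u(x) = x^0.4: δ^3 = 109^0.4/225^0.4 = (109/225)^0.4 = 0.74834.
Taking the cube root: δ = 0.74834^(1/3) ≈ 0.908.

δ ≈ 0.908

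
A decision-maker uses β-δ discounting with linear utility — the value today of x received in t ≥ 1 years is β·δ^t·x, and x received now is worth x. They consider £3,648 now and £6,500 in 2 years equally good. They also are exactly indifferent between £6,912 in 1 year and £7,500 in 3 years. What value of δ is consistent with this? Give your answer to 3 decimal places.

δ ≈ 0.960

Both payoffs in the second observation are in the future, so β drops out: δ^1·6912 = δ^3·7500 ⇒ δ^2 = 6912/7500 = 0.92160, so δ = 0.96000.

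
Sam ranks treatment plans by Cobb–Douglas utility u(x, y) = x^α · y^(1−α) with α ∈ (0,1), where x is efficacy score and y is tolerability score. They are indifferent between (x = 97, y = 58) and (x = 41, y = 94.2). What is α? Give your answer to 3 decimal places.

α ≈ 0.360

Set the two utilities equal: 97^α·58^(1−α) = 41^α·94.2^(1−α).
Taking logs: α·ln 97 + (1−α)·ln 58 = α·ln 41 + (1−α)·ln 94.2, i.e. α·0.861139 = (1−α)·0.484977.
So α/(1−α) = (0.484977)/(0.861139) = 0.563181, and α = 0.563181/1.563181 ≈ 0.360.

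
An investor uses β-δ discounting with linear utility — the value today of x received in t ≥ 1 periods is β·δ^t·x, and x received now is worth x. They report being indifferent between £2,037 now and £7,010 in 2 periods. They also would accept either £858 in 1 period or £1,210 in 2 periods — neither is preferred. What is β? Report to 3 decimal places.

From the later pair, β·δ^1·858 = β·δ^2·1210; dividing through, δ = 858/1210 = 0.70909.
Substituting δ into 2037 = β·δ^2·7010: β = 2037/(3524.698) ≈ 0.578.

β ≈ 0.578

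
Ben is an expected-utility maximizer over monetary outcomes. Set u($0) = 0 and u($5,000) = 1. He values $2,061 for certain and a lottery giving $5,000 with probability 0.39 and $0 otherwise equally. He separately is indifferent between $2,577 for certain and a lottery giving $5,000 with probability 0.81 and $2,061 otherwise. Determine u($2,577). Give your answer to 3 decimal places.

0.884

The first gamble pins u($2,061): it must equal 0.39·1 + 0.61·0 = 0.39.
Chaining: u($2,577) = 0.81·1.00 + 0.19·0.39 = 0.8841.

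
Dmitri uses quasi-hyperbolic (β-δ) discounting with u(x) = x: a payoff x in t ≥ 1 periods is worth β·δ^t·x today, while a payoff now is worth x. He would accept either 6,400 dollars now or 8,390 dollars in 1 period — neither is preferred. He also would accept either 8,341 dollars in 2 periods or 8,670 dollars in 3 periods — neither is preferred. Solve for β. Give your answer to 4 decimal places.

Both payoffs in the second observation are in the future, so β drops out: δ^2·8341 = δ^3·8670 ⇒ δ = 8341/8670 = 0.96205.
Substituting δ into 6400 = β·δ·8390: β = 6400/(8071.625) ≈ 0.7929.

β ≈ 0.7929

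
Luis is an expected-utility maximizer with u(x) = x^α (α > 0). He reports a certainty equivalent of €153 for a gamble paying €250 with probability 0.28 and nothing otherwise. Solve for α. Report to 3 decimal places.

EU(lottery) = 0.28·250^α + 0.72·0 = 0.28·250^α.
Equating: 153^α = 0.28·250^α, i.e. 0.6120^α = 0.28.
Taking logs: α·ln(153/250) = ln(0.28), so α = -1.272966 / -0.491023 ≈ 2.592.

α ≈ 2.592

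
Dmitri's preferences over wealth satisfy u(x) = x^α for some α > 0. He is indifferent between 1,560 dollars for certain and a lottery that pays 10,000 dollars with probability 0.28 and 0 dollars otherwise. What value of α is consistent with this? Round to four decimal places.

Since u(0) = 0, the lottery's EU is 0.28·10000^α.
Setting u(1560) equal to that: 1560^α = 0.28·10000^α ⇒ (1560/10000)^α = 0.28.
Take logs: α = ln 0.28 / ln(1560/10000) ≈ 0.685164.

α ≈ 0.6852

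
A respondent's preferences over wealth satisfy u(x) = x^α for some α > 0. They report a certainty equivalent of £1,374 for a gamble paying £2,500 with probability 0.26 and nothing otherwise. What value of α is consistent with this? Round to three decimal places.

α ≈ 2.251

The lottery's expected utility is 0.26·u(2500) + 0.74·u(0) = 0.26·2500^α (since u(0) = 0 for α > 0).
Indifference: 1374^α = 0.26·2500^α, so (1374/2500)^α = 0.26.
Take logs: α = ln 0.26 / ln(1374/2500) ≈ 2.25051.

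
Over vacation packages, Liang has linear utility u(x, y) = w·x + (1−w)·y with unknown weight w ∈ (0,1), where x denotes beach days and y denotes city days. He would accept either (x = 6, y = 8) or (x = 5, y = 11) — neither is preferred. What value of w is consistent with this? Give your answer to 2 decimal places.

w = 0.75

Equating utilities: w·6 + (1−w)·8 = w·5 + (1−w)·11.
Rearranging, 1·w − 3·(1−w) = 0.
So w/(1−w) = 3/1 = 3.0000, giving w = 3/(1+3) = 0.75.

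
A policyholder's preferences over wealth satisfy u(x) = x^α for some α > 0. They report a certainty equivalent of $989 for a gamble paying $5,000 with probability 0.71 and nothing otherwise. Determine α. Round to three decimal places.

EU(lottery) = 0.71·5000^α + 0.29·0 = 0.71·5000^α.
Indifference: 989^α = 0.71·5000^α, so (989/5000)^α = 0.71.
Take logs: α = ln 0.71 / ln(989/5000) ≈ 0.21135.

α ≈ 0.211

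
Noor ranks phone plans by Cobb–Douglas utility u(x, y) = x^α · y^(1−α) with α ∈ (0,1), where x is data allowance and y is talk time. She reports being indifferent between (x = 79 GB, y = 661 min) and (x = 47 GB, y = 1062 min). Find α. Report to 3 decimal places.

α ≈ 0.477

Set the two utilities equal: 79^α·661^(1−α) = 47^α·1062^(1−α).
Rearrange to (79/47)^α = (1062/661)^(1−α) and take logs: α·0.519300 = (1−α)·0.474155.
With A = 0.519300 and B = 0.474155: α·A = (1−α)·B, so α = B/(A+B) = 0.474155/0.993455 ≈ 0.477.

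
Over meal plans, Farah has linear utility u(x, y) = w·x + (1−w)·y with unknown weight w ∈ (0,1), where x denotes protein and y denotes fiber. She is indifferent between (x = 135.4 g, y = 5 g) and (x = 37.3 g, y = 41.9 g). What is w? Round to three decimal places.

Indifference: w·135.4 + (1−w)·5 = w·37.3 + (1−w)·41.9.
w·(135.4−37.3) = (1−w)·(41.9−5), i.e. w·98.1 = (1−w)·36.9.
The marginal rate of substitution is 36.9/98.1, so w = 36.9/(98.1+36.9) = 0.273.

w = 0.273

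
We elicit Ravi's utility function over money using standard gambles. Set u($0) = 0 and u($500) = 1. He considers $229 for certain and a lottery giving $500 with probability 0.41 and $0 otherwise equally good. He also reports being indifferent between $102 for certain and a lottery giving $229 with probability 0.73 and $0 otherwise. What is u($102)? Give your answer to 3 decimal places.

0.299

From the first indifference, u($229) = 0.41·u($500) + 0.59·u($0) = 0.41·1 + 0.59·0 = 0.41.
Chaining: u($102) = 0.73·0.41 + 0.27·0.00 = 0.2993.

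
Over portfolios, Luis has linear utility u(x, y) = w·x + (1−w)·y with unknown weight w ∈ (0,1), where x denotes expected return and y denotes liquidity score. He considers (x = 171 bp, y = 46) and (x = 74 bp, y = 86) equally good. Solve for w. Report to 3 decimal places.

w = 0.292

Equating utilities: w·171 + (1−w)·46 = w·74 + (1−w)·86.
w·(171−74) = (1−w)·(86−46), i.e. w·97 = (1−w)·40.
Hence w = 40/(97+40) = 40/137 = 0.292.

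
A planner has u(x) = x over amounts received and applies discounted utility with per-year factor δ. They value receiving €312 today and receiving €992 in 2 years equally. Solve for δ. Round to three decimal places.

Indifference means u(312) = δ^2 · u(992), so δ^2 = u(312)/u(992).
With u(x) = x: δ^2 = 312/992 = 0.31452.
So δ = 0.31452^(1/2) ≈ 0.561.

δ ≈ 0.561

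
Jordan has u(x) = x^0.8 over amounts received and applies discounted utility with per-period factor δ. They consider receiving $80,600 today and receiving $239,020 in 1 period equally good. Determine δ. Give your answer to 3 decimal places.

The payoff in 1 period is discounted by δ, so u(80600) = δ·u(239020) and δ = u(80600)/u(239020).
Since u(x) = x^0.8, δ = (80600/239020)^0.8 = 0.33721^0.8 = 0.41910.

δ ≈ 0.419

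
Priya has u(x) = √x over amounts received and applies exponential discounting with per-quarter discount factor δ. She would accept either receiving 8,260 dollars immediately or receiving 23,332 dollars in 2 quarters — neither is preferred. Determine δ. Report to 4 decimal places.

δ ≈ 0.7714

The payoff in 2 quarters is discounted by δ^2, so u(8260) = δ^2·u(23332) and δ^2 = u(8260)/u(23332).
With u(x) = √x: δ^2 = √8260/√23332 = √(8260/23332) = 0.59500.
Taking the square root: δ = 0.59500^(1/2) ≈ 0.7714.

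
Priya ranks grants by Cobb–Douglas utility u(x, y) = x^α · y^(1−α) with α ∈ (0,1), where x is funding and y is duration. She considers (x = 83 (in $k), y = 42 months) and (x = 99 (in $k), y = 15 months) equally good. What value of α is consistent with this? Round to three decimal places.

The Cobb–Douglas utilities coincide, so 83^α·42^(1−α) = 99^α·15^(1−α).
Taking logs: α·ln 83 + (1−α)·ln 42 = α·ln 99 + (1−α)·ln 15, i.e. α·-0.176279 = (1−α)·-1.029619.
Thus α·(-1.205898) = -1.029619, so α = -1.029619/-1.205898 ≈ 0.854.

α ≈ 0.854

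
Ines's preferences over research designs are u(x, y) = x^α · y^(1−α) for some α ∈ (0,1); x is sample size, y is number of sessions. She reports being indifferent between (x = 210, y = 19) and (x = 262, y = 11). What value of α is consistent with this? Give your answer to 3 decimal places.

α ≈ 0.712

Set the two utilities equal: 210^α·19^(1−α) = 262^α·11^(1−α).
(210/262)^α = (11/19)^(1−α); take logs: α·ln(210/262) = (1−α)·ln(11/19), i.e. α·-0.221237 = (1−α)·-0.546544.
Thus α·(-0.767781) = -0.546544, so α = -0.546544/-0.767781 ≈ 0.712.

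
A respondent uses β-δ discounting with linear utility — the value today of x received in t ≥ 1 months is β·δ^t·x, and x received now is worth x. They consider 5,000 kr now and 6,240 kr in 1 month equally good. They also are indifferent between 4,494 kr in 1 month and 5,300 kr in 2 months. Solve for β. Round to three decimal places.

Both payoffs in the second observation are in the future, so β drops out: δ^1·4494 = δ^2·5300 ⇒ δ = 4494/5300 = 0.84792.
Now use the now-vs-future pair: 5000 = β·δ·6240 gives β = 5000/(0.84792·6240) ≈ 0.945.

β ≈ 0.945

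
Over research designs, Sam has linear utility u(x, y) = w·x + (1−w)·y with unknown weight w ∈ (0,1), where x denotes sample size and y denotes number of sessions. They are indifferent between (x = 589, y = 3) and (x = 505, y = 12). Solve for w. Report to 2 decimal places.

w = 0.10

Equating utilities: w·589 + (1−w)·3 = w·505 + (1−w)·12.
w·(589−505) = (1−w)·(12−3), i.e. w·84 = (1−w)·9.
The marginal rate of substitution is 9/84, so w = 9/(84+9) = 0.10.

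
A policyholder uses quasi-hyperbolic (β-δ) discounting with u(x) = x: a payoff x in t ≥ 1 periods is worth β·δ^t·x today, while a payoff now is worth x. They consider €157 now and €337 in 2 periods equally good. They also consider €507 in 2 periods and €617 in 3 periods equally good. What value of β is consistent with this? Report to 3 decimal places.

From the later pair, β·δ^2·507 = β·δ^3·617; dividing through, δ = 507/617 = 0.82172.
The first indifference: 157 = β·δ^2·337, so β = 157/(δ^2·337) = 157/(0.67522·337) ≈ 0.690.

β ≈ 0.690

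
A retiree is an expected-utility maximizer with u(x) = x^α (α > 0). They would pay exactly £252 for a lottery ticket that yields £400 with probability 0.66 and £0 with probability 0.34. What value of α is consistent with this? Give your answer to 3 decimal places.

Since u(0) = 0, the lottery's EU is 0.66·400^α.
Indifference: 252^α = 0.66·400^α, so (252/400)^α = 0.66.
Take logs: α = ln 0.66 / ln(252/400) ≈ 0.89932.

α ≈ 0.899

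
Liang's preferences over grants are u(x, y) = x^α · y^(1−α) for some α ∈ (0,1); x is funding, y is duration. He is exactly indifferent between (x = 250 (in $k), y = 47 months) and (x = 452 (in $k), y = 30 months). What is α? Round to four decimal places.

The Cobb–Douglas utilities coincide, so 250^α·47^(1−α) = 452^α·30^(1−α).
(250/452)^α = (30/47)^(1−α); take logs: α·ln(250/452) = (1−α)·ln(30/47), i.e. α·-0.5922213 = (1−α)·-0.4489502.
So α/(1−α) = (-0.4489502)/(-0.5922213) = 0.7580784, and α = 0.7580784/1.7580784 ≈ 0.4312.

α ≈ 0.4312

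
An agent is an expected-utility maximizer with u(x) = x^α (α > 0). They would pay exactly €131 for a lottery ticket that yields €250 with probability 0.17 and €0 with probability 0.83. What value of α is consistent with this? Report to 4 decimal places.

α ≈ 2.7418

Since u(0) = 0, the lottery's EU is 0.17·250^α.
Equating: 131^α = 0.17·250^α, i.e. 0.5240^α = 0.17.
α = ln(0.17) / ln(131/250) = -1.7719568/-0.6462636 ≈ 2.7418.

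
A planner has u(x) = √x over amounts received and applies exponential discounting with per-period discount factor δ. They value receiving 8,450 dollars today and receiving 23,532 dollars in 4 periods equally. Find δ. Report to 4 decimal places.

δ ≈ 0.8798

Equating discounted utilities: u(8450) = δ^4·u(23532) ⇒ δ^4 = u(8450)/u(23532).
With u(x) = √x: δ^4 = √8450/√23532 = √(8450/23532) = 0.59924.
So δ = 0.59924^(1/4) ≈ 0.8798.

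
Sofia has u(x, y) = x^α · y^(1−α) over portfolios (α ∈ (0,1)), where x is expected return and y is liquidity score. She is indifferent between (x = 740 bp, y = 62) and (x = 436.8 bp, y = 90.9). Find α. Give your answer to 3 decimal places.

α ≈ 0.421

Set the two utilities equal: 740^α·62^(1−α) = 436.8^α·90.9^(1−α).
(740/436.8)^α = (90.9/62)^(1−α); take logs: α·ln(740/436.8) = (1−α)·ln(90.9/62), i.e. α·0.527175 = (1−α)·0.382626.
With A = 0.527175 and B = 0.382626: α·A = (1−α)·B, so α = B/(A+B) = 0.382626/0.909801 ≈ 0.421.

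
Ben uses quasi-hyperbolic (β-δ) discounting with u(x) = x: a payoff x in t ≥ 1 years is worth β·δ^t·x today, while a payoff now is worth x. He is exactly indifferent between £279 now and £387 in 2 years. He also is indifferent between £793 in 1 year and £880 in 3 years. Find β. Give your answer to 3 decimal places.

β ≈ 0.800

From the later pair, β·δ^1·793 = β·δ^3·880; dividing through, δ^2 = 793/880 = 0.90114, so δ = 0.94928.
The first indifference: 279 = β·δ^2·387, so β = 279/(δ^2·387) = 279/(0.90114·387) ≈ 0.800.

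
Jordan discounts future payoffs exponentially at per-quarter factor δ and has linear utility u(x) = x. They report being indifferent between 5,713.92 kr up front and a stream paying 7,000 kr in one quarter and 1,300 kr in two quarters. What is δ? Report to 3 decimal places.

δ ≈ 0.720

Present value of the stream is 7000·δ + 1300·δ². Indifference gives 7000δ + 1300δ² = 5713.92.
Rearranged: 1300δ² + 7000δ − 5713.92 = 0.
The positive root is δ = [−7000 + √(7000² + 4·1300·5713.92)] / (2·1300) = (−7000 + 8872.000)/2600 ≈ 0.720.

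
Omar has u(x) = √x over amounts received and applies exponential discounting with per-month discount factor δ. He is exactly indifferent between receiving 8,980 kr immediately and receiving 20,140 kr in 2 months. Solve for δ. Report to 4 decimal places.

Equating discounted utilities: u(8980) = δ^2·u(20140) ⇒ δ^2 = u(8980)/u(20140).
With u(x) = √x: δ^2 = √8980/√20140 = √(8980/20140) = 0.66774.
Hence δ = (0.66774)^(1/2) = 0.817155.

δ ≈ 0.8172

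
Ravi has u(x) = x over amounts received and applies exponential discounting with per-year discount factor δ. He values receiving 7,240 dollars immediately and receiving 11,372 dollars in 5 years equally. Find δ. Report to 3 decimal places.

Indifference means u(7240) = δ^5 · u(11372), so δ^5 = u(7240)/u(11372).
With u(x) = x: δ^5 = 7240/11372 = 0.63665.
Hence δ = (0.63665)^(1/5) = 0.91365.

δ ≈ 0.914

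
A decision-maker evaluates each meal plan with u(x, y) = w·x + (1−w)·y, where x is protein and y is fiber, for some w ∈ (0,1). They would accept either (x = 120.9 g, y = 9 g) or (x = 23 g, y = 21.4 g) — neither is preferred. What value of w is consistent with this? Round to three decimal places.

Equating utilities: w·120.9 + (1−w)·9 = w·23 + (1−w)·21.4.
w·(120.9−23) = (1−w)·(21.4−9), i.e. w·97.9 = (1−w)·12.4.
Hence w = 12.4/(97.9+12.4) = 12.4/110.3 = 0.112.

w = 0.112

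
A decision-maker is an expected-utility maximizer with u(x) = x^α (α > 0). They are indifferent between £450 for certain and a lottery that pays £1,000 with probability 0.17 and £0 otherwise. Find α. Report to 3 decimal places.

Since u(0) = 0, the lottery's EU is 0.17·1000^α.
Equating: 450^α = 0.17·1000^α, i.e. 0.4500^α = 0.17.
α = ln(0.17) / ln(450/1000) = -1.771957/-0.798508 ≈ 2.219.

α ≈ 2.219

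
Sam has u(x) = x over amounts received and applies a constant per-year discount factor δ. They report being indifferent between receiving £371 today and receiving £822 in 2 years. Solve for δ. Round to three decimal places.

Indifference means u(371) = δ^2 · u(822), so δ^2 = u(371)/u(822).
With u(x) = x: δ^2 = 371/822 = 0.45134.
Taking the square root: δ = 0.45134^(1/2) ≈ 0.672.

δ ≈ 0.672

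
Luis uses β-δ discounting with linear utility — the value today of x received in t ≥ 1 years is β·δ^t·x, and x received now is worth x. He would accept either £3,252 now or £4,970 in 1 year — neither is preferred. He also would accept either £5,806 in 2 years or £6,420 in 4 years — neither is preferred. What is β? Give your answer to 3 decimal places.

The second indifference involves only future payoffs, so β cancels: β·δ^2·5806 = β·δ^4·6420, giving δ^2 = 5806/6420 = 0.90436, so δ = 0.95098.
The first indifference: 3252 = β·δ·4970, so β = 3252/(δ·4970) = 3252/(0.95098·4970) ≈ 0.688.

β ≈ 0.688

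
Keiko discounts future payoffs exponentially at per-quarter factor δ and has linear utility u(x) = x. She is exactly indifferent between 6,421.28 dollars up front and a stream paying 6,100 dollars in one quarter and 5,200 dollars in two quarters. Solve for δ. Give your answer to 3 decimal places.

The stream is worth 6100δ + 5200δ² today, so 6100δ + 5200δ² = 6421.28.
That is, 5200δ² + 6100δ − 6421.28 = 0, a quadratic in δ.
δ = (−6100 + √(6100² + 4·5200·6421.28)) / (2·5200) = (−6100 + √170772624.00) / 10400 ≈ 0.670.

δ ≈ 0.670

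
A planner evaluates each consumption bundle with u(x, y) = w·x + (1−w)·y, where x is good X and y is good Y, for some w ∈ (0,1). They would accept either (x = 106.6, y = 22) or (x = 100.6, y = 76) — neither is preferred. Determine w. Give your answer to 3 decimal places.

w = 0.900

Indifference: w·106.6 + (1−w)·22 = w·100.6 + (1−w)·76.
Rearranging, 6·w − 54·(1−w) = 0.
The marginal rate of substitution is 54/6, so w = 54/(6+54) = 0.900.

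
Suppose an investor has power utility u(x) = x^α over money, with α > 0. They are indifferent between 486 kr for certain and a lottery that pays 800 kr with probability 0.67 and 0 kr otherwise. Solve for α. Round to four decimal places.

The lottery's expected utility is 0.67·u(800) + 0.33·u(0) = 0.67·800^α (since u(0) = 0 for α > 0).
Indifference: 486^α = 0.67·800^α, so (486/800)^α = 0.67.
Take logs: α = ln 0.67 / ln(486/800) ≈ 0.803521.

α ≈ 0.8035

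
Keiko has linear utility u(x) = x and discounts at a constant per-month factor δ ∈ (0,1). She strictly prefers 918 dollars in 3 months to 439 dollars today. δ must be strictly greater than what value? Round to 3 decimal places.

The preference means 439 < δ^3·918.
So δ^3 > 439/918 = 0.47821; taking the cube root of both positive sides preserves the inequality.
δ > (439/918)^(1/3) ≈ 0.782.

δ > 0.782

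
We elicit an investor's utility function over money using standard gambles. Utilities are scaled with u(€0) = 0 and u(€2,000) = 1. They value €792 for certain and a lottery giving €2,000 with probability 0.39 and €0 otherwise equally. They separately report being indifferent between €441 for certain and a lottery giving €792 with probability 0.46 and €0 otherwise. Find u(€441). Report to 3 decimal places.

0.179

First, u(€792) = 0.39·u(€2,000) + 0.61·u(€0) = 0.39.
The second indifference gives u(€441) = 0.46·u(€792) + 0.54·u(€0) = 0.46·0.39 + 0.54·0.00 = 0.1794.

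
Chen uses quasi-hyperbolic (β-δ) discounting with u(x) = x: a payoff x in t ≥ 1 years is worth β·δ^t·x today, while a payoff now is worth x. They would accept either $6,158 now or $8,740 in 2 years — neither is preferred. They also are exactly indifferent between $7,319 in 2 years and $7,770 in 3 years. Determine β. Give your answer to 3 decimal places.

β ≈ 0.794

The second indifference involves only future payoffs, so β cancels: β·δ^2·7319 = β·δ^3·7770, giving δ = 7319/7770 = 0.94196.
Now use the now-vs-future pair: 6158 = β·δ^2·8740 gives β = 6158/(0.88728·8740) ≈ 0.794.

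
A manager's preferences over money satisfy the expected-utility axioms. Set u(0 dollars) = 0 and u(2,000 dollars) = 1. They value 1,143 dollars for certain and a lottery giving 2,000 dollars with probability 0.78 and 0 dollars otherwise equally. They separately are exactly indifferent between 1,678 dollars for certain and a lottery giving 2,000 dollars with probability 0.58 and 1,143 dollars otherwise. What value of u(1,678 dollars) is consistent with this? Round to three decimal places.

The first gamble pins u(1,143 dollars): it must equal 0.78·1 + 0.22·0 = 0.78.
Then u(1,678 dollars) = 0.58·u(2,000 dollars) + 0.42·u(1,143 dollars) = 0.58·1.00 + 0.42·0.78 = 0.9076.

0.908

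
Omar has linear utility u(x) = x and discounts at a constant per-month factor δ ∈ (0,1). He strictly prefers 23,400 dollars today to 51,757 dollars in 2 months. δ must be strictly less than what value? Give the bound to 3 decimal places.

δ < 0.672

Comparing present values: 23400 > δ^2·51757.
So δ^2 < 23400/51757 = 0.45211; taking the square root of both positive sides preserves the inequality.
δ < 0.45211^(1/2) = 0.672.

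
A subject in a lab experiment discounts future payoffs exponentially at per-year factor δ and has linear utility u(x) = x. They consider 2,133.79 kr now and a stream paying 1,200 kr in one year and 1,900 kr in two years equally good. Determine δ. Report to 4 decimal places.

δ ≈ 0.7900

Equating present values: 2133.79 = 1200δ + 1900δ².
That is, 1900δ² + 1200δ − 2133.79 = 0, a quadratic in δ.
δ = (−1200 + √(1200² + 4·1900·2133.79)) / (2·1900) = (−1200 + √17656804.00) / 3800 ≈ 0.7900.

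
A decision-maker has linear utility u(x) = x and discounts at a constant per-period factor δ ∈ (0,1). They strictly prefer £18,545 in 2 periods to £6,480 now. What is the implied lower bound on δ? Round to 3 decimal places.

Comparing present values: 6480 < δ^2·18545.
So δ^2 > 6480/18545 = 0.34942; taking the square root of both positive sides preserves the inequality.
δ > (6480/18545)^(1/2) ≈ 0.591.

δ > 0.591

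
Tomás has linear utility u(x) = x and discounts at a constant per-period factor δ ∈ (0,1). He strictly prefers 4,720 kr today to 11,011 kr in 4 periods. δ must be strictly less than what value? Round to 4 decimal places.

The preference means 4720 > δ^4·11011.
Hence δ^4 < 4720/11011 = 0.42866, and x ↦ x^(1/4) is increasing on (0,∞).
δ < 0.42866^(1/4) = 0.8091.

δ < 0.8091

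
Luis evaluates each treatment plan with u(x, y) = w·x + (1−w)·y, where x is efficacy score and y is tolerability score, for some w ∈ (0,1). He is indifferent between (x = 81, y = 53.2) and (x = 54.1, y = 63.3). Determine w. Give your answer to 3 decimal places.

Indifference: w·81 + (1−w)·53.2 = w·54.1 + (1−w)·63.3.
Collecting terms: w·26.9 = (1−w)·10.1.
Hence w = 10.1/(26.9+10.1) = 10.1/37 = 0.273.

w = 0.273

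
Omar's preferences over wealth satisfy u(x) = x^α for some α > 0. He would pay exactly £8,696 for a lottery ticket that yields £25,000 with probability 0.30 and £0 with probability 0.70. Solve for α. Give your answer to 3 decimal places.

Since u(0) = 0, the lottery's EU is 0.30·25000^α.
Equating: 8696^α = 0.30·25000^α, i.e. 0.3478^α = 0.30.
α = ln(0.30) / ln(8696/25000) = -1.203973/-1.056013 ≈ 1.140.

α ≈ 1.140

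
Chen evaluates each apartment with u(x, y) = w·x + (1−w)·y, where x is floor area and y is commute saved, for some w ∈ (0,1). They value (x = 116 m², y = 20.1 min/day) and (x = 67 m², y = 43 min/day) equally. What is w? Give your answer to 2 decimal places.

w = 0.32

Equating utilities: w·116 + (1−w)·20.1 = w·67 + (1−w)·43.
w·(116−67) = (1−w)·(43−20.1), i.e. w·49 = (1−w)·22.9.
Hence w = 22.9/(49+22.9) = 22.9/71.9 = 0.32.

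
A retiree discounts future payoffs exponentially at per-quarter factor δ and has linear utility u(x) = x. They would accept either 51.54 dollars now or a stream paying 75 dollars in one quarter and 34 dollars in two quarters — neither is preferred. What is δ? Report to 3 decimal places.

The stream is worth 75δ + 34δ² today, so 75δ + 34δ² = 51.54.
Rearranged: 34δ² + 75δ − 51.54 = 0.
δ = (−75 + √(75² + 4·34·51.54)) / (2·34) = (−75 + √12634.44) / 68 ≈ 0.550.

δ ≈ 0.550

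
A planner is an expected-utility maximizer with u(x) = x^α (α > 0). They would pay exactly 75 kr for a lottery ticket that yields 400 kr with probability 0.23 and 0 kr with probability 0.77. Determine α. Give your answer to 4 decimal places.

α ≈ 0.8780

EU(lottery) = 0.23·400^α + 0.77·0 = 0.23·400^α.
Indifference: 75^α = 0.23·400^α, so (75/400)^α = 0.23.
Take logs: α = ln 0.23 / ln(75/400) ≈ 0.877955.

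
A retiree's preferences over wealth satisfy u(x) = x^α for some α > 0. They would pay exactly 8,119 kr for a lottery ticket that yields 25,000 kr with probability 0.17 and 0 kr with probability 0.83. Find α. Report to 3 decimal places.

α ≈ 1.576

EU(lottery) = 0.17·25000^α + 0.83·0 = 0.17·25000^α.
Indifference: 8119^α = 0.17·25000^α, so (8119/25000)^α = 0.17.
Taking logs: α·ln(8119/25000) = ln(0.17), so α = -1.771957 / -1.124669 ≈ 1.576.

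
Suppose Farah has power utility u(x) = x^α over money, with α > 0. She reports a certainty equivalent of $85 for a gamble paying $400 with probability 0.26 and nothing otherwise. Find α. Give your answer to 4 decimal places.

α ≈ 0.8697

Since u(0) = 0, the lottery's EU is 0.26·400^α.
Indifference: 85^α = 0.26·400^α, so (85/400)^α = 0.26.
Take logs: α = ln 0.26 / ln(85/400) ≈ 0.869746.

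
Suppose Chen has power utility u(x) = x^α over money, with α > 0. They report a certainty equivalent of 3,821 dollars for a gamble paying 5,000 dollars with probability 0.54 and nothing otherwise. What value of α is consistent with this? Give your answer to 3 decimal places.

The lottery's expected utility is 0.54·u(5000) + 0.46·u(0) = 0.54·5000^α (since u(0) = 0 for α > 0).
Indifference: 3821^α = 0.54·5000^α, so (3821/5000)^α = 0.54.
Take logs: α = ln 0.54 / ln(3821/5000) ≈ 2.29129.

α ≈ 2.291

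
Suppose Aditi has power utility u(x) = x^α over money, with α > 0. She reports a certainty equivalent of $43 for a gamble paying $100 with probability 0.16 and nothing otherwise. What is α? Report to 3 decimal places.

α ≈ 2.171

The lottery's expected utility is 0.16·u(100) + 0.84·u(0) = 0.16·100^α (since u(0) = 0 for α > 0).
Equating: 43^α = 0.16·100^α, i.e. 0.4300^α = 0.16.
Taking logs: α·ln(43/100) = ln(0.16), so α = -1.832581 / -0.843970 ≈ 2.171.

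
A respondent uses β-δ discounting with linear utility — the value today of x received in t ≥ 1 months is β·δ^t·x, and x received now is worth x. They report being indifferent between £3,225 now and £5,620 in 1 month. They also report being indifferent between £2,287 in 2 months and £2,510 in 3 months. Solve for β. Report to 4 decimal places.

β ≈ 0.6298

From the later pair, β·δ^2·2287 = β·δ^3·2510; dividing through, δ = 2287/2510 = 0.91116.
The first indifference: 3225 = β·δ·5620, so β = 3225/(δ·5620) = 3225/(0.91116·5620) ≈ 0.6298.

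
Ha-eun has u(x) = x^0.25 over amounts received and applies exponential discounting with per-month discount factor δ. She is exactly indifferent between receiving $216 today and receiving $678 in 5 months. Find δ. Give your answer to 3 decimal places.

δ ≈ 0.944

The payoff in 5 months is discounted by δ^5, so u(216) = δ^5·u(678) and δ^5 = u(216)/u(678).
With u(x) = x^0.25: δ^5 = 216^0.25/678^0.25 = (216/678)^0.25 = 0.75129.
Taking the 5th root: δ = 0.75129^(1/5) ≈ 0.944.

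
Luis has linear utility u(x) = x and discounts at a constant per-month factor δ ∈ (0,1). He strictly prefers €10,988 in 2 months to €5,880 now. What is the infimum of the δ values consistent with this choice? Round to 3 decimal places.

δ > 0.732

The preference means 5880 < δ^2·10988.
Hence δ^2 > 5880/10988 = 0.53513, and x ↦ x^(1/2) is increasing on (0,∞).
δ > (5880/10988)^(1/2) ≈ 0.732.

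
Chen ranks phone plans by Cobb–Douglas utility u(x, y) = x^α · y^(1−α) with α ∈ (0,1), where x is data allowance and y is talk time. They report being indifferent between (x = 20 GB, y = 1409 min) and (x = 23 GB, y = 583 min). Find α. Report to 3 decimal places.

α ≈ 0.863

Indifference: 20^α · 1409^(1−α) = 23^α · 583^(1−α).
Rearrange to (20/23)^α = (583/1409)^(1−α) and take logs: α·-0.139762 = (1−α)·-0.882448.
Thus α·(-1.022210) = -0.882448, so α = -0.882448/-1.022210 ≈ 0.863.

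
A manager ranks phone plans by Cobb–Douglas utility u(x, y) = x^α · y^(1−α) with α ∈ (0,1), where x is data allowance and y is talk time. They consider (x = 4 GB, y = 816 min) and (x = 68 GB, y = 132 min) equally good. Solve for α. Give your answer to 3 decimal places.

Set the two utilities equal: 4^α·816^(1−α) = 68^α·132^(1−α).
(4/68)^α = (132/816)^(1−α); take logs: α·ln(4/68) = (1−α)·ln(132/816), i.e. α·-2.833213 = (1−α)·-1.821612.
With A = -2.833213 and B = -1.821612: α·A = (1−α)·B, so α = B/(A+B) = -1.821612/-4.654825 ≈ 0.391.

α ≈ 0.391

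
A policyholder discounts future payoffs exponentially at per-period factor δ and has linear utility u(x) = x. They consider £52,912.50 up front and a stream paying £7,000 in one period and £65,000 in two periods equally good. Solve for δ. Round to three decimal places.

Equating present values: 52912.50 = 7000δ + 65000δ².
That is, 65000δ² + 7000δ − 52912.50 = 0, a quadratic in δ.
The positive root is δ = [−7000 + √(7000² + 4·65000·52912.50)] / (2·65000) = (−7000 + 117500.000)/130000 ≈ 0.850.

δ ≈ 0.850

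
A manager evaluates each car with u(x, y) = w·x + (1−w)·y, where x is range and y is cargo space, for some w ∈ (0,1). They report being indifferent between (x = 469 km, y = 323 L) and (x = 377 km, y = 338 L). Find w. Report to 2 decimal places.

w = 0.14

Indifference: w·469 + (1−w)·323 = w·377 + (1−w)·338.
Collecting terms: w·92 = (1−w)·15.
Hence w = 15/(92+15) = 15/107 = 0.14.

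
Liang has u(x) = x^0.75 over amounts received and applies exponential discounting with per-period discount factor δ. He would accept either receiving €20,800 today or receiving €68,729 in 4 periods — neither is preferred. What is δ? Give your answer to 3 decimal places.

Equating discounted utilities: u(20800) = δ^4·u(68729) ⇒ δ^4 = u(20800)/u(68729).
Since u(x) = x^0.75, δ^4 = (20800/68729)^0.75 = 0.30264^0.75 = 0.40803.
So δ = 0.40803^(1/4) ≈ 0.799.

δ ≈ 0.799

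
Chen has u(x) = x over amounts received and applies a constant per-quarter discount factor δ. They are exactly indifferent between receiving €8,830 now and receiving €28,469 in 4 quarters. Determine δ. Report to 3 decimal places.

Indifference means u(8830) = δ^4 · u(28469), so δ^4 = u(8830)/u(28469).
With u(x) = x: δ^4 = 8830/28469 = 0.31016.
So δ = 0.31016^(1/4) ≈ 0.746.

δ ≈ 0.746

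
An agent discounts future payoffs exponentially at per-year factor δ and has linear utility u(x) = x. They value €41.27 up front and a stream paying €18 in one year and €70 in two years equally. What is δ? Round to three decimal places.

δ ≈ 0.650

Equating present values: 41.27 = 18δ + 70δ².
So 70δ² + 18δ − 41.27 = 0.
The positive root is δ = [−18 + √(18² + 4·70·41.27)] / (2·70) = (−18 + 108.994)/140 ≈ 0.650.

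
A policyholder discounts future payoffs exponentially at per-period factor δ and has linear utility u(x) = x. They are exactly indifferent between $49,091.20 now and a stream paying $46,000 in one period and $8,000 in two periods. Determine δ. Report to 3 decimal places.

The stream is worth 46000δ + 8000δ² today, so 46000δ + 8000δ² = 49091.20.
So 8000δ² + 46000δ − 49091.20 = 0.
δ = (−46000 + √(46000² + 4·8000·49091.20)) / (2·8000) = (−46000 + √3686918400.00) / 16000 ≈ 0.920.

δ ≈ 0.920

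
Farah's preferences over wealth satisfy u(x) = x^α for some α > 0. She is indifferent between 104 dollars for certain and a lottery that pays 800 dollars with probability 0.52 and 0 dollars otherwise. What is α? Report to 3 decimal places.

α ≈ 0.321

EU(lottery) = 0.52·800^α + 0.48·0 = 0.52·800^α.
Equating: 104^α = 0.52·800^α, i.e. 0.1300^α = 0.52.
α = ln(0.52) / ln(104/800) = -0.653926/-2.040221 ≈ 0.321.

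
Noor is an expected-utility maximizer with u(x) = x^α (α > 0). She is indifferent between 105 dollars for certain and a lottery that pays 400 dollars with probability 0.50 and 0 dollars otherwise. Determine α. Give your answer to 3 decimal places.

α ≈ 0.518

Since u(0) = 0, the lottery's EU is 0.50·400^α.
Setting u(105) equal to that: 105^α = 0.50·400^α ⇒ (105/400)^α = 0.50.
Taking logs: α·ln(105/400) = ln(0.50), so α = -0.693147 / -1.337504 ≈ 0.518.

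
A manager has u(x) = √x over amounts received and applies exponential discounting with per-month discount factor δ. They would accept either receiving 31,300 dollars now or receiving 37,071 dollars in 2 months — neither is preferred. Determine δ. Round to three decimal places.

Equating discounted utilities: u(31300) = δ^2·u(37071) ⇒ δ^2 = u(31300)/u(37071).
With u(x) = √x: δ^2 = √31300/√37071 = √(31300/37071) = 0.91887.
Taking the square root: δ = 0.91887^(1/2) ≈ 0.959.

δ ≈ 0.959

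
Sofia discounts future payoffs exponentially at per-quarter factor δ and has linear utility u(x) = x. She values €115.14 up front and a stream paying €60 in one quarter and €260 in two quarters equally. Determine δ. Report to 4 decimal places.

δ ≈ 0.5600

Equating present values: 115.14 = 60δ + 260δ².
So 260δ² + 60δ − 115.14 = 0.
By the quadratic formula (taking the positive root), δ = (−60 + √123345.60) / 520 ≈ 0.5600.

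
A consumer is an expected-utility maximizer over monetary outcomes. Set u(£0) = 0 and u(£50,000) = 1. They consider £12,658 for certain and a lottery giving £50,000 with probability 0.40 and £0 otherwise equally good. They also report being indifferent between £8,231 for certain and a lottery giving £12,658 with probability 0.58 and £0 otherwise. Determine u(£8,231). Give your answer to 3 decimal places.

0.232

First, u(£12,658) = 0.40·u(£50,000) + 0.60·u(£0) = 0.40.
Chaining: u(£8,231) = 0.58·0.40 + 0.42·0.00 = 0.2320.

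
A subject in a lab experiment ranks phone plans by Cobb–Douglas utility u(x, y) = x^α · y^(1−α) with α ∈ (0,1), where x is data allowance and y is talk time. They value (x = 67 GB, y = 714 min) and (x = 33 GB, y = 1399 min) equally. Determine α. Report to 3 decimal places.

The Cobb–Douglas utilities coincide, so 67^α·714^(1−α) = 33^α·1399^(1−α).
(67/33)^α = (1399/714)^(1−α); take logs: α·ln(67/33) = (1−α)·ln(1399/714), i.e. α·0.708185 = (1−α)·0.672630.
With A = 0.708185 and B = 0.672630: α·A = (1−α)·B, so α = B/(A+B) = 0.672630/1.380815 ≈ 0.487.

α ≈ 0.487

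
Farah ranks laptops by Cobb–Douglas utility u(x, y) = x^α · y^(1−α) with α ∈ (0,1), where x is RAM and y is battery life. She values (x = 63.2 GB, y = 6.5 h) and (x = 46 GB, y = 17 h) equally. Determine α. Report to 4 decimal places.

Set the two utilities equal: 63.2^α·6.5^(1−α) = 46^α·17^(1−α).
Rearrange to (63.2/46)^α = (17/6.5)^(1−α) and take logs: α·0.3176629 = (1−α)·0.9614112.
Thus α·(1.2790741) = 0.9614112, so α = 0.9614112/1.2790741 ≈ 0.7516.

α ≈ 0.7516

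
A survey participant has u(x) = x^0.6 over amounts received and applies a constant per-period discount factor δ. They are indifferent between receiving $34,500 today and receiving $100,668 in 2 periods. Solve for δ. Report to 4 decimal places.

δ ≈ 0.7252

Indifference means u(34500) = δ^2 · u(100668), so δ^2 = u(34500)/u(100668).
With u(x) = x^0.6: δ^2 = 34500^0.6/100668^0.6 = (34500/100668)^0.6 = 0.52596.
Hence δ = (0.52596)^(1/2) = 0.725234.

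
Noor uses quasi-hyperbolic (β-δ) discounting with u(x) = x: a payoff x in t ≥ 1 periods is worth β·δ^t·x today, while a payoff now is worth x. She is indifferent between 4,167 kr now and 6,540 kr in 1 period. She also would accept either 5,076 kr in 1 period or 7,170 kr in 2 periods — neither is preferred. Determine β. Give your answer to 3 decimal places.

β ≈ 0.900

The second indifference involves only future payoffs, so β cancels: β·δ^1·5076 = β·δ^2·7170, giving δ = 5076/7170 = 0.70795.
Substituting δ into 4167 = β·δ·6540: β = 4167/(4629.992) ≈ 0.900.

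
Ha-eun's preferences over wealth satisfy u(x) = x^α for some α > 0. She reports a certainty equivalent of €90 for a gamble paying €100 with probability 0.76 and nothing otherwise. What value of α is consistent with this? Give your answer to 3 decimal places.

Since u(0) = 0, the lottery's EU is 0.76·100^α.
Setting u(90) equal to that: 90^α = 0.76·100^α ⇒ (90/100)^α = 0.76.
α = ln(0.76) / ln(90/100) = -0.274437/-0.105361 ≈ 2.605.

α ≈ 2.605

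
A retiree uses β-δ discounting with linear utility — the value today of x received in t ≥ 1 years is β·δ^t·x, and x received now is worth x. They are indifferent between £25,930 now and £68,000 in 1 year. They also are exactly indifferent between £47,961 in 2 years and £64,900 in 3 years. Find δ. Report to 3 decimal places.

Both payoffs in the second observation are in the future, so β drops out: δ^2·47961 = δ^3·64900 ⇒ δ = 47961/64900 = 0.73900.

δ ≈ 0.739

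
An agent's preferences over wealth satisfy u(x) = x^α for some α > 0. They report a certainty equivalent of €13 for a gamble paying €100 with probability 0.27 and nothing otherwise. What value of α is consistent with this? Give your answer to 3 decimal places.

Since u(0) = 0, the lottery's EU is 0.27·100^α.
Indifference: 13^α = 0.27·100^α, so (13/100)^α = 0.27.
Taking logs: α·ln(13/100) = ln(0.27), so α = -1.309333 / -2.040221 ≈ 0.642.

α ≈ 0.642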